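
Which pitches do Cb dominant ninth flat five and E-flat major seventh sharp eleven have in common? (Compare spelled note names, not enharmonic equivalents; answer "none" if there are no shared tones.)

Cb dominant ninth flat five = C-flat, E-flat, G-double-flat, B-double-flat, D-flat.
E-flat major seventh sharp eleven = E-flat, G, B-flat, D, A.
Shared: E-flat.

E-flat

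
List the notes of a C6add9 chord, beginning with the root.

C6add9: six-nine on C.
Root: C
Major 3rd (3rd): E
Perfect 5th (5th): G
Major 6th (6th): A
Major 9th (9th): D

C, E, G, A, D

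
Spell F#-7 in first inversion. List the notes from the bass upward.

A, C#, E, F#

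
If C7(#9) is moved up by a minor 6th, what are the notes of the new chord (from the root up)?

Ab C Eb Gb B

C up a minor 6th → Ab. New chord: Ab dominant seventh sharp nine.
- root: Ab
- major 3rd: C
- perfect 5th: Eb
- minor 7th: Gb
- augmented 9th: B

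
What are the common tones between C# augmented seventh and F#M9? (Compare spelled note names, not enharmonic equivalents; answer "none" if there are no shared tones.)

C# augmented seventh: C# E# G## B
F#M9: F# A# C# E# G#
Common to both → C#, E#.

C#, E#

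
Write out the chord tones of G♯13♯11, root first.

G#  B#  D#  F#  A#  C##  E#

G♯13♯11: dominant thirteenth sharp eleven on G#.
G# — root
B# — major 3rd
D# — perfect 5th
F# — minor 7th
A# — major 9th
C## — augmented 11th
E# — major 13th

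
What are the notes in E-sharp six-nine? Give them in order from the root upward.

E-sharp, G-double-sharp, B-sharp, C-double-sharp, F-double-sharp

Root E-sharp, quality six-nine:
- root: E-sharp
- major 3rd: G-double-sharp
- perfect 5th: B-sharp
- major 6th: C-double-sharp
- major 9th: F-double-sharp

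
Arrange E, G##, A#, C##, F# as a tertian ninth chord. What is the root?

Arranged so that each adjacent pair is a third by letter name: F# – A# – C## – E – G##.
The bottom of that stack, F#, is the root (this is F# dominant seventh sharp nine sharp five).

F#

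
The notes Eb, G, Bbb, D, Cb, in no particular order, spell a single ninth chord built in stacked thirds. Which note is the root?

Cb

Arranged so that each adjacent pair is a third by letter name: Cb – Eb – G – Bbb – D.
The bottom of that stack, Cb, is the root (this is Cb dominant seventh sharp nine sharp five).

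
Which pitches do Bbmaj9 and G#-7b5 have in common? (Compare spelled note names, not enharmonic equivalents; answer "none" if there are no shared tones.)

D

Bbmaj9 = B♭, D, F, A, C.
G#-7b5 = G♯, B, D, F♯.
Shared: D.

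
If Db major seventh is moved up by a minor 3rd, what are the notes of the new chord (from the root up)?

Transposed root: D-flat → F-flat (minor 3rd up). So we spell F-flat major seventh:
F-flat — root
A-flat — major 3rd
C-flat — perfect 5th
E-flat — major 7th

F-flat – A-flat – C-flat – E-flat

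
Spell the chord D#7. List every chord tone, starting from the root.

D♯, F𝄪, A♯, C♯

D#7: dominant seventh on D♯.
root → D♯
3rd (major 3rd) → F𝄪
5th (perfect 5th) → A♯
7th (minor 7th) → C♯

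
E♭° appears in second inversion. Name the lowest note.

E♭° = Eb–Gb–Bbb. Second inversion → fifth in the bass = Bbb.

Bbb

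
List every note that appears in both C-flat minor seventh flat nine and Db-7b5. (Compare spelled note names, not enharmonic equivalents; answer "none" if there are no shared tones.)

C-flat minor seventh flat nine: Cb Ebb Gb Bbb Dbb
Db-7b5: Db Fb Abb Cb
Common to both → Cb.

Cb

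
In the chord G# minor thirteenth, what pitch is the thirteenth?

E#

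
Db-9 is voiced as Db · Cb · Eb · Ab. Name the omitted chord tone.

Fb

The full Db-9 chord is Db, Fb, Ab, Cb, Eb.
Comparing with the voicing, the minor 3rd (3rd) — Fb — is absent.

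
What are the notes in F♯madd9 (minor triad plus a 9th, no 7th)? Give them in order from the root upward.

F# A C# G#

F♯madd9: minor added-ninth on F#.
Root: F#
Minor 3rd (3rd): A
Perfect 5th (5th): C#
Major 9th (9th): G#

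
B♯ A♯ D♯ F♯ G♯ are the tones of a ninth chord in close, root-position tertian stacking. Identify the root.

Arranged so that each adjacent pair is a third by letter name: G♯ – B♯ – D♯ – F♯ – A♯.
The bottom of that stack, G♯, is the root (this is G♯ dominant ninth).

G♯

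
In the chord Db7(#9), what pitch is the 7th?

C♭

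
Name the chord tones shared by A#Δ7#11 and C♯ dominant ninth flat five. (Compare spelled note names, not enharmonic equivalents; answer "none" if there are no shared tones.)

E#

A#Δ7#11 = A#, C##, E#, G##, D##.
C♯ dominant ninth flat five = C#, E#, G, B, D#.
Shared: E#.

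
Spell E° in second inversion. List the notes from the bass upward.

In root position, E° is E–G–Bb.
Second inversion puts the fifth (Bb) in the bass.

Bb, E, G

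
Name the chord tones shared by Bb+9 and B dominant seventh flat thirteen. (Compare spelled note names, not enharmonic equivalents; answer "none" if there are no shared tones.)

F#

Bb+9: Bb D F# Ab C
B dominant seventh flat thirteen: B D# F# A G
Common to both → F#.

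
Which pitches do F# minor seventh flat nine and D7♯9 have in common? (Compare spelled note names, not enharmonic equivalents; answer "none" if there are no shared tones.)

F#, A

F# minor seventh flat nine: F# A C# E G
D7♯9: D F# A C E#
Common to both → F#, A.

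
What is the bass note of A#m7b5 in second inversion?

A#m7b5 in root position is A#–C#–E–G#.
Second inversion places the fifth in the bass, which is E.

E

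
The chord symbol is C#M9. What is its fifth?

G#

C#M9 is built on C#; its 5th is a perfect 5th above the root.
A fifth above C uses the letter G, and the perfect 5th above C# is G#.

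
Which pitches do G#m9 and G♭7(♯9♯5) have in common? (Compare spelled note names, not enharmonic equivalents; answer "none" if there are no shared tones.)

G#m9: G# B D# F# A#
G♭7(♯9♯5): Gb Bb D Fb A
Common to both → none.

none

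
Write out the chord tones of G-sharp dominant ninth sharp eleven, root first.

G# B# D# F# A# C##

G-sharp dominant ninth sharp eleven: dominant ninth sharp eleven on G#.
- root: G#
- major 3rd: B#
- perfect 5th: D#
- minor 7th: F#
- major 9th: A#
- augmented 11th: C##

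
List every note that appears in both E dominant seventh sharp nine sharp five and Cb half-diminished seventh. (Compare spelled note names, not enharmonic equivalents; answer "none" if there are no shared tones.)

none

E dominant seventh sharp nine sharp five = E, G-sharp, B-sharp, D, F-double-sharp.
Cb half-diminished seventh = C-flat, E-double-flat, G-double-flat, B-double-flat.
Shared: none.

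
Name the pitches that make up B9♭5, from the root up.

B – D# – F – A – C#

Root B, quality dominant ninth flat five:
B — root
D# — major 3rd
F — diminished 5th
A — minor 7th
C# — major 9th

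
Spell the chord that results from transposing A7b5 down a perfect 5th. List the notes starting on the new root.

D F# Ab C

Transposed root: A → D (perfect 5th down). So we spell D dominant seventh flat five:
- root: D
- major 3rd: F#
- diminished 5th: Ab
- minor 7th: C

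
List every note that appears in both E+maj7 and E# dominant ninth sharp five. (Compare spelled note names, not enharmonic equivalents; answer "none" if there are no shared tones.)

D#

E+maj7 = E, G#, B#, D#.
E# dominant ninth sharp five = E#, G##, B##, D#, F##.
Shared: D#.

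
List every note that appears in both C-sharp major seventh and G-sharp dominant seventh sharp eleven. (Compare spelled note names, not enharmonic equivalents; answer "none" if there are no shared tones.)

G-sharp B-sharp

C-sharp major seventh = C-sharp, E-sharp, G-sharp, B-sharp.
G-sharp dominant seventh sharp eleven = G-sharp, B-sharp, D-sharp, F-sharp, C-double-sharp.
Shared: G-sharp, B-sharp.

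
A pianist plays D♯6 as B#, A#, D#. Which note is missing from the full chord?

F##

D♯6 = D#, F##, A#, B#. The voicing lacks the 3rd (major 3rd), F##.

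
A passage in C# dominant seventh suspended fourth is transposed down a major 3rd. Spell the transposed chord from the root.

Transposed root: C-sharp → A (major 3rd down). So we spell A dominant seventh suspended fourth:
Root: A
Perfect 4th (4th): D
Perfect 5th (5th): E
Minor 7th (7th): G

A D E G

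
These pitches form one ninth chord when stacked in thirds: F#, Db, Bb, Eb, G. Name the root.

Eb

Stacking in thirds gives Eb – G – Bb – Db – F#, so Eb is the root — Eb dominant seventh sharp nine.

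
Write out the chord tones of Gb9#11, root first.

Gb Bb Db Fb Ab C

Gb9#11 is a dominant ninth sharp eleven built on Gb.
Gb — root
Bb — major 3rd
Db — perfect 5th
Fb — minor 7th
Ab — major 9th
C — augmented 11th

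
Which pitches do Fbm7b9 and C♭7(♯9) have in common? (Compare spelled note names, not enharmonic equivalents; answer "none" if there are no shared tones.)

Fbm7b9 = Fb, Abb, Cb, Ebb, Gbb.
C♭7(♯9) = Cb, Eb, Gb, Bbb, D.
Shared: Cb.

Cb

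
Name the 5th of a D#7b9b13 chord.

A#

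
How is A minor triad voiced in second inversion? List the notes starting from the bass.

In root position, A minor triad is A–C–E.
Second inversion puts the fifth (E) in the bass.

E, A, C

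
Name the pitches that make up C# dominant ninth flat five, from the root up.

C# – E# – G – B – D#

Root C#, quality dominant ninth flat five:
C# — root
E# — major 3rd
G — diminished 5th
B — minor 7th
D# — major 9th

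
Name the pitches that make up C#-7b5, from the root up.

C♯, E, G, B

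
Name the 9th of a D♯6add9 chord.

E#

D♯6add9 is built on D#; its 9th is a major 9th above the root.
A second above D uses the letter E, and the major 9th above D# is E#.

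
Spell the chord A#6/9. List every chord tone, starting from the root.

A#6/9 is a six-nine built on A♯.
A♯ — root
C𝄪 — major 3rd
E♯ — perfect 5th
F𝄪 — major 6th
B♯ — major 9th

A♯  C𝄪  E♯  F𝄪  B♯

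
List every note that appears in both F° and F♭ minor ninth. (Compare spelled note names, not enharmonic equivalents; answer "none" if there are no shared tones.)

F°: F Ab Cb
F♭ minor ninth: Fb Abb Cb Ebb Gb
Common to both → Cb.

Cb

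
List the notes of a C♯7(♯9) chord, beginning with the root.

C#, E#, G#, B, D##

C♯7(♯9) is a dominant seventh sharp nine built on C#.
root → C#
3rd (major 3rd) → E#
5th (perfect 5th) → G#
7th (minor 7th) → B
9th (augmented 9th) → D##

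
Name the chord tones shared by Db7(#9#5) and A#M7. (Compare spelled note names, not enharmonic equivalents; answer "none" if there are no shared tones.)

none

Db7(#9#5): D♭ F A C♭ E
A#M7: A♯ C𝄪 E♯ G𝄪
Common to both → none.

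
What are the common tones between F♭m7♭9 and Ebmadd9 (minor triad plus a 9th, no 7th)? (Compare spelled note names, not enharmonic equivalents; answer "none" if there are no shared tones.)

F♭m7♭9: Fb Abb Cb Ebb Gbb
Ebmadd9: Eb Gb Bb F
Common to both → none.

none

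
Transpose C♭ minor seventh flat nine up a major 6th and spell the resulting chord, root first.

A-flat C-flat E-flat G-flat B-double-flat

A major 6th up from C-flat is A-flat, so the new chord is A-flat minor seventh flat nine.
- root: A-flat
- minor 3rd: C-flat
- perfect 5th: E-flat
- minor 7th: G-flat
- minor 9th: B-double-flat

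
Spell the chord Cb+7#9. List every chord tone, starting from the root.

Cb, Eb, G, Bbb, D

Root Cb, quality dominant seventh sharp nine sharp five:
Cb — root
Eb — major 3rd
G — augmented 5th
Bbb — minor 7th
D — augmented 9th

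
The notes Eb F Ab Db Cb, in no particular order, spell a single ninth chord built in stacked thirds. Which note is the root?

Db

Arranged so that each adjacent pair is a third by letter name: Db – F – Ab – Cb – Eb.
The bottom of that stack, Db, is the root (this is Db dominant ninth).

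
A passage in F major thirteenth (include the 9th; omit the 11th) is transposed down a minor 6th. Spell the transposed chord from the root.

F down a minor 6th → A. New chord: A major thirteenth.
- root: A
- major 3rd: C-sharp
- perfect 5th: E
- major 7th: G-sharp
- major 9th: B
- major 13th: F-sharp

A C-sharp E G-sharp B F-sharp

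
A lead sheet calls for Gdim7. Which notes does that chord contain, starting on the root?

Gdim7: diminished seventh on G.
- root: G
- minor 3rd: Bb
- diminished 5th: Db
- diminished 7th: Fb

G, Bb, Db, Fb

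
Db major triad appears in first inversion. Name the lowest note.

Db major triad = D-flat–F–A-flat. First inversion → third in the bass = F.

F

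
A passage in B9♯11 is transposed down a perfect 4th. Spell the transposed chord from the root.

F#, A#, C#, E, G#, B#

B down a perfect 4th → F#. New chord: F# dominant ninth sharp eleven.
F# — root
A# — major 3rd
C# — perfect 5th
E — minor 7th
G# — major 9th
B# — augmented 11th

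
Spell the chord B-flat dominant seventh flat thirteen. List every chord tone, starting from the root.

Root B♭, quality dominant seventh flat thirteen:
- root: B♭
- major 3rd: D
- perfect 5th: F
- minor 7th: A♭
- minor 13th: G♭

B♭, D, F, A♭, G♭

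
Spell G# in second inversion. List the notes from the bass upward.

D♯, G♯, B♯

G# = G♯–B♯–D♯; second inversion → fifth (D♯) lowest.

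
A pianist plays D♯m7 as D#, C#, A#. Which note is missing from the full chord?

F#

The full D♯m7 chord is D#, F#, A#, C#.
Comparing with the voicing, the minor 3rd (3rd) — F# — is absent.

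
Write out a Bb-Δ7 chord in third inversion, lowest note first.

Bb-Δ7 = Bb–Db–F–A; third inversion → seventh (A) lowest.

A  Bb  Db  F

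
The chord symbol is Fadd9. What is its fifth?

C

Fadd9 is built on F; its 5th is a perfect 5th above the root.
A fifth above F uses the letter C, and the perfect 5th above F is C.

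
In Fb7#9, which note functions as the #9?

Root of Fb7#9 = Fb. The 9th is an augmented 9th: Fb up an augmented 9th → G.

G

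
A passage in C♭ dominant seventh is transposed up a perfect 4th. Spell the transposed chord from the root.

Fb Ab Cb Ebb

Cb up a perfect 4th → Fb. New chord: Fb dominant seventh.
root → Fb
3rd (major 3rd) → Ab
5th (perfect 5th) → Cb
7th (minor 7th) → Ebb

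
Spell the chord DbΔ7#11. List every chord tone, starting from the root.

DbΔ7#11 is a major seventh sharp eleven built on Db.
- root: Db
- major 3rd: F
- perfect 5th: Ab
- major 7th: C
- augmented 11th: G

Db, F, Ab, C, G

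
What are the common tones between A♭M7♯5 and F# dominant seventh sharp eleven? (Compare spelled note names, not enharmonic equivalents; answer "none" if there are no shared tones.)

E

A♭M7♯5 = Ab, C, E, G.
F# dominant seventh sharp eleven = F#, A#, C#, E, B#.
Shared: E.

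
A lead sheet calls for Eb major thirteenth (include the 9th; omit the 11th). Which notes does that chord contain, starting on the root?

E♭ – G – B♭ – D – F – C

Root E♭, quality major thirteenth:
root → E♭
3rd (major 3rd) → G
5th (perfect 5th) → B♭
7th (major 7th) → D
9th (major 9th) → F
13th (major 13th) → C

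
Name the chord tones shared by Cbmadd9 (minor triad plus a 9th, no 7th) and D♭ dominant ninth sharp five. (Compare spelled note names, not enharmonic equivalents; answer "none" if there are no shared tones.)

Cbmadd9 = C♭, E𝄫, G♭, D♭.
D♭ dominant ninth sharp five = D♭, F, A, C♭, E♭.
Shared: C♭, D♭.

C♭, D♭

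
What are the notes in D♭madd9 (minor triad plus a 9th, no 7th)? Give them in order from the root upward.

Db  Fb  Ab  Eb

D♭madd9: minor added-ninth on Db.
- root: Db
- minor 3rd: Fb
- perfect 5th: Ab
- major 9th: Eb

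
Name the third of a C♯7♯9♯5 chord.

E♯

Root of C♯7♯9♯5 = C♯. The 3rd is a major 3rd: C♯ up a major 3rd → E♯.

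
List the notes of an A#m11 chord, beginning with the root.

A#  C#  E#  G#  B#  D#

A#m11: minor eleventh on A#.
A# — root
C# — minor 3rd
E# — perfect 5th
G# — minor 7th
B# — major 9th
D# — perfect 11th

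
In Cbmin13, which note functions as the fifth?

Cbmin13 is built on Cb; its 5th is a perfect 5th above the root.
A fifth above C uses the letter G, and the perfect 5th above Cb is Gb.

Gb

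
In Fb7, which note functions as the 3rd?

Ab

Fb7 is built on Fb; its 3rd is a major 3rd above the root.
A third above F uses the letter A, and the major 3rd above Fb is Ab.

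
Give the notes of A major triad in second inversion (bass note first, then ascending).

E  A  C-sharp

In root position, A major triad is A–C-sharp–E.
Second inversion puts the fifth (E) in the bass.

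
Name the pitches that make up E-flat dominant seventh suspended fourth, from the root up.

E-flat, A-flat, B-flat, D-flat

Root E-flat, quality dominant seventh suspended fourth:
Root: E-flat
Perfect 4th (4th): A-flat
Perfect 5th (5th): B-flat
Minor 7th (7th): D-flat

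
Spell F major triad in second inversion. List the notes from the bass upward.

F major triad = F–A–C; second inversion → fifth (C) lowest.

C, F, A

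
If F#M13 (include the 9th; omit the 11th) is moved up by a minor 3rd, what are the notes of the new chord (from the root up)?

A minor 3rd up from F# is A, so the new chord is A major thirteenth.
Root: A
Major 3rd (3rd): C#
Perfect 5th (5th): E
Major 7th (7th): G#
Major 9th (9th): B
Major 13th (13th): F#

A, C#, E, G#, B, F#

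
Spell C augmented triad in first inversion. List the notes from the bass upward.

E – G# – C

C augmented triad = C–E–G#; first inversion → third (E) lowest.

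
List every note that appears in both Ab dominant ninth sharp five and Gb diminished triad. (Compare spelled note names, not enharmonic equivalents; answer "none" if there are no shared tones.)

G-flat

Ab dominant ninth sharp five = A-flat, C, E, G-flat, B-flat.
Gb diminished triad = G-flat, B-double-flat, D-double-flat.
Shared: G-flat.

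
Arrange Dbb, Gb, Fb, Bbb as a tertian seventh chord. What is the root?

Arranged so that each adjacent pair is a third by letter name: Gb – Bbb – Dbb – Fb.
The bottom of that stack, Gb, is the root (this is Gb half-diminished seventh).

Gb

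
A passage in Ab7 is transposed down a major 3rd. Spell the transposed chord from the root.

Transposed root: Ab → Fb (major 3rd down). So we spell Fb dominant seventh:
- root: Fb
- major 3rd: Ab
- perfect 5th: Cb
- minor 7th: Ebb

Fb, Ab, Cb, Ebb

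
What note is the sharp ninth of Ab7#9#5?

B

Ab7#9#5 is built on Ab; its 9th is an augmented 9th above the root.
A second above A uses the letter B, and the augmented 9th above Ab is B.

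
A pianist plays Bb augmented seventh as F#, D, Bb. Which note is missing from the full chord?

Bb augmented seventh = Bb, D, F#, Ab. The voicing lacks the 7th (minor 7th), Ab.

Ab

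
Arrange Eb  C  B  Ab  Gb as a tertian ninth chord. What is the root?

Ab

Arranged so that each adjacent pair is a third by letter name: Ab – C – Eb – Gb – B.
The bottom of that stack, Ab, is the root (this is Ab dominant seventh sharp nine).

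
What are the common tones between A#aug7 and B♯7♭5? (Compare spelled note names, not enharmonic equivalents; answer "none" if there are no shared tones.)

A#

A#aug7: A# C## E## G#
B♯7♭5: B# D## F# A#
Common to both → A#.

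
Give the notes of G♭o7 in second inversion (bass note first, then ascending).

In root position, G♭o7 is G♭–B𝄫–D𝄫–F𝄫.
Second inversion puts the fifth (D𝄫) in the bass.

D𝄫, F𝄫, G♭, B𝄫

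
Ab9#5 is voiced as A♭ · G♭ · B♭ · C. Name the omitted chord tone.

E

Ab9#5 = A♭, C, E, G♭, B♭. The voicing lacks the 5th (augmented 5th), E.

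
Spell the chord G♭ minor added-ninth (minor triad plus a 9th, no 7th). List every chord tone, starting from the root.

Gb  Bbb  Db  Ab

Root Gb, quality minor added-ninth:
Root: Gb
Minor 3rd (3rd): Bbb
Perfect 5th (5th): Db
Major 9th (9th): Ab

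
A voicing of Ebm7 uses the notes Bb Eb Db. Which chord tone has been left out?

Gb

The full Ebm7 chord is Eb, Gb, Bb, Db.
Comparing with the voicing, the minor 3rd (3rd) — Gb — is absent.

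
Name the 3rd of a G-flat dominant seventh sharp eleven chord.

B♭

G-flat dominant seventh sharp eleven is built on G♭; its 3rd is a major 3rd above the root.
A third above G uses the letter B, and the major 3rd above G♭ is B♭.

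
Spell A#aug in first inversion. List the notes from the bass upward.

C𝄪  E𝄪  A♯

A#aug = A♯–C𝄪–E𝄪; first inversion → third (C𝄪) lowest.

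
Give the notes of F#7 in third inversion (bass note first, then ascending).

In root position, F#7 is F#–A#–C#–E.
Third inversion puts the seventh (E) in the bass.

E, F#, A#, C#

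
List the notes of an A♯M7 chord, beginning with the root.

A# – C## – E# – G##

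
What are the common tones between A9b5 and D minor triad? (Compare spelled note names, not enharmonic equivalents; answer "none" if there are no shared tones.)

A

A9b5 = A, C#, Eb, G, B.
D minor triad = D, F, A.
Shared: A.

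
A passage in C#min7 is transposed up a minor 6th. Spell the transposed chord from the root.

C# up a minor 6th → A. New chord: A minor seventh.
- root: A
- minor 3rd: C
- perfect 5th: E
- minor 7th: G

A, C, E, G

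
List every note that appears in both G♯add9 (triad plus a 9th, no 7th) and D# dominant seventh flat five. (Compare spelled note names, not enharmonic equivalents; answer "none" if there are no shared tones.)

D#

G♯add9 = G#, B#, D#, A#.
D# dominant seventh flat five = D#, F##, A, C#.
Shared: D#.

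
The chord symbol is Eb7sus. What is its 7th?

Eb7sus is built on Eb; its 7th is a minor 7th above the root.
A seventh above E uses the letter D, and the minor 7th above Eb is Db.

Db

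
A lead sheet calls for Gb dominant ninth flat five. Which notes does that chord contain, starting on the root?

Gb dominant ninth flat five: dominant ninth flat five on G♭.
- root: G♭
- major 3rd: B♭
- diminished 5th: D𝄫
- minor 7th: F♭
- major 9th: A♭

G♭  B♭  D𝄫  F♭  A♭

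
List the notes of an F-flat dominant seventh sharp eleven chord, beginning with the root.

F-flat dominant seventh sharp eleven is a dominant seventh sharp eleven built on F-flat.
Root: F-flat
Major 3rd (3rd): A-flat
Perfect 5th (5th): C-flat
Minor 7th (7th): E-double-flat
Augmented 11th (11th): B-flat

F-flat A-flat C-flat E-double-flat B-flat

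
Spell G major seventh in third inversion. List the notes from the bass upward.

In root position, G major seventh is G–B–D–F♯.
Third inversion puts the seventh (F♯) in the bass.

F♯ G B D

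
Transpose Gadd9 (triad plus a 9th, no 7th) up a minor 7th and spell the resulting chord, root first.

F, A, C, G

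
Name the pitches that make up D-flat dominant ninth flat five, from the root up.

D-flat dominant ninth flat five: dominant ninth flat five on D♭.
root → D♭
3rd (major 3rd) → F
5th (diminished 5th) → A𝄫
7th (minor 7th) → C♭
9th (major 9th) → E♭

D♭  F  A𝄫  C♭  E♭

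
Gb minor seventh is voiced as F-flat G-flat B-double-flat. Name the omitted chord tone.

Gb minor seventh = G-flat, B-double-flat, D-flat, F-flat. The voicing lacks the 5th (perfect 5th), D-flat.

D-flat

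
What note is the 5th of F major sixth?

F major sixth is built on F; its 5th is a perfect 5th above the root.
A fifth above F uses the letter C, and the perfect 5th above F is C.

C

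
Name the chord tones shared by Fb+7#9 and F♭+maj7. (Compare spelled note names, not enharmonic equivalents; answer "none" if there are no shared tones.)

Fb – Ab – C

Fb+7#9: Fb Ab C Ebb G
F♭+maj7: Fb Ab C Eb
Common to both → Fb, Ab, C.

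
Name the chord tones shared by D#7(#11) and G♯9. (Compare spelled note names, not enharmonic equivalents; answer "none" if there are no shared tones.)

D#7(#11): D# F## A# C# G##
G♯9: G# B# D# F# A#
Common to both → D#, A#.

D#, A#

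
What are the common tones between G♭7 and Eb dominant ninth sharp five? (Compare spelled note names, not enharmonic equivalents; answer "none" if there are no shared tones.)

Db

G♭7: Gb Bb Db Fb
Eb dominant ninth sharp five: Eb G B Db F
Common to both → Db.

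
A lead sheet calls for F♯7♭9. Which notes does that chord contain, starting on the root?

F♯, A♯, C♯, E, G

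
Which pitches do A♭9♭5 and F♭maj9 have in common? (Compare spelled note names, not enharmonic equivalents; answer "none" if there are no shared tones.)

A♭9♭5 = Ab, C, Ebb, Gb, Bb.
F♭maj9 = Fb, Ab, Cb, Eb, Gb.
Shared: Ab, Gb.

Ab, Gb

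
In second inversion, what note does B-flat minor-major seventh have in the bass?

F

B-flat minor-major seventh in root position is Bb–Db–F–A.
Second inversion places the fifth in the bass, which is F.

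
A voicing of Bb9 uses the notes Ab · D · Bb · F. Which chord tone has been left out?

Bb9 = Bb, D, F, Ab, C. The voicing lacks the 9th (major 9th), C.

C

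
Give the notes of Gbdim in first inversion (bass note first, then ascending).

Bbb, Dbb, Gb

In root position, Gbdim is Gb–Bbb–Dbb.
First inversion puts the third (Bbb) in the bass.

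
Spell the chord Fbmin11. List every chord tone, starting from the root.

Fb  Abb  Cb  Ebb  Gb  Bbb

Root Fb, quality minor eleventh:
Root: Fb
Minor 3rd (3rd): Abb
Perfect 5th (5th): Cb
Minor 7th (7th): Ebb
Major 9th (9th): Gb
Perfect 11th (11th): Bbb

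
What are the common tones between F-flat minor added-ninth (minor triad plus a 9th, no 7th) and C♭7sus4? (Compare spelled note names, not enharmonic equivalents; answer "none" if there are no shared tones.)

Fb – Cb – Gb

F-flat minor added-ninth: Fb Abb Cb Gb
C♭7sus4: Cb Fb Gb Bbb
Common to both → Fb, Cb, Gb.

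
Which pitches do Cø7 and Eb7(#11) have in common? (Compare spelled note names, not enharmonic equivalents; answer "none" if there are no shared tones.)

Cø7 = C, E♭, G♭, B♭.
Eb7(#11) = E♭, G, B♭, D♭, A.
Shared: E♭, B♭.

E♭, B♭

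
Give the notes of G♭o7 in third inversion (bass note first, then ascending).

Fbb  Gb  Bbb  Dbb

G♭o7 = Gb–Bbb–Dbb–Fbb; third inversion → seventh (Fbb) lowest.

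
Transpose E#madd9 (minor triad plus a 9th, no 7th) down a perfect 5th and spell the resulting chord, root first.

A perfect 5th down from E# is A#, so the new chord is A# minor added-ninth.
- root: A#
- minor 3rd: C#
- perfect 5th: E#
- major 9th: B#

A# C# E# B#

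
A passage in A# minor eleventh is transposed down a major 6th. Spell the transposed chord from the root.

C#  E  G#  B  D#  F#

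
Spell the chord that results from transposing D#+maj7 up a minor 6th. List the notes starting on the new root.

B  D♯  F𝄪  A♯

A minor 6th up from D♯ is B, so the new chord is B augmented major seventh.
Root: B
Major 3rd (3rd): D♯
Augmented 5th (5th): F𝄪
Major 7th (7th): A♯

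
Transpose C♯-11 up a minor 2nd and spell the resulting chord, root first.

D F A C E G

C# up a minor 2nd → D. New chord: D minor eleventh.
Root: D
Minor 3rd (3rd): F
Perfect 5th (5th): A
Minor 7th (7th): C
Major 9th (9th): E
Perfect 11th (11th): G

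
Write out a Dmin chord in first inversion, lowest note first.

Dmin = D–F–A; first inversion → third (F) lowest.

F, A, D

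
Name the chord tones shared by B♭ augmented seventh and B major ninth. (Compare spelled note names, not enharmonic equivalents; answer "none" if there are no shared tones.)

B♭ augmented seventh: B-flat D F-sharp A-flat
B major ninth: B D-sharp F-sharp A-sharp C-sharp
Common to both → F-sharp.

F-sharp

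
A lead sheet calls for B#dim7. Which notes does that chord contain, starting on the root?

B#, D#, F#, A

Root B#, quality diminished seventh:
B# — root
D# — minor 3rd
F# — diminished 5th
A — diminished 7th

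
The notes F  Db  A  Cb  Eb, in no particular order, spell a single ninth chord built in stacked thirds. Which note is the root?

Db

Stacking in thirds gives Db – F – A – Cb – Eb, so Db is the root — Db dominant ninth sharp five.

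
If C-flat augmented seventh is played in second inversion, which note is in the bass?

G

C-flat augmented seventh in root position is C-flat–E-flat–G–B-double-flat.
Second inversion places the fifth in the bass, which is G.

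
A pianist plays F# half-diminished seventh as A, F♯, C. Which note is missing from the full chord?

F# half-diminished seventh = F♯, A, C, E. The voicing lacks the 7th (minor 7th), E.

E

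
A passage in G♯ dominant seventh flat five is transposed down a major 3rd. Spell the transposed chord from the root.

A major 3rd down from G♯ is E, so the new chord is E dominant seventh flat five.
root → E
3rd (major 3rd) → G♯
5th (diminished 5th) → B♭
7th (minor 7th) → D

E, G♯, B♭, D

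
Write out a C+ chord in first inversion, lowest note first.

E, G♯, C

C+ = C–E–G♯; first inversion → third (E) lowest.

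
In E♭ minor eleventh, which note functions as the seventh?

E♭ minor eleventh is built on Eb; its 7th is a minor 7th above the root.
A seventh above E uses the letter D, and the minor 7th above Eb is Db.

Db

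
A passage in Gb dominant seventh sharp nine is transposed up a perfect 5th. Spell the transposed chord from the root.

D-flat F A-flat C-flat E

A perfect 5th up from G-flat is D-flat, so the new chord is D-flat dominant seventh sharp nine.
D-flat — root
F — major 3rd
A-flat — perfect 5th
C-flat — minor 7th
E — augmented 9th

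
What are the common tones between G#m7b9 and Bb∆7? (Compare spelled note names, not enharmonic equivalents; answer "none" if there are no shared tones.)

G#m7b9 = G#, B, D#, F#, A.
Bb∆7 = Bb, D, F, A.
Shared: A.

A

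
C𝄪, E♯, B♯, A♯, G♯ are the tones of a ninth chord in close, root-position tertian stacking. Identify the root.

A♯

Stacking in thirds gives A♯ – C𝄪 – E♯ – G♯ – B♯, so A♯ is the root — A♯ dominant ninth.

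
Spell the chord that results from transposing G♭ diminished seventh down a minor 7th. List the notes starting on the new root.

Transposed root: G-flat → A-flat (minor 7th down). So we spell A-flat diminished seventh:
Root: A-flat
Minor 3rd (3rd): C-flat
Diminished 5th (5th): E-double-flat
Diminished 7th (7th): G-double-flat

A-flat – C-flat – E-double-flat – G-double-flat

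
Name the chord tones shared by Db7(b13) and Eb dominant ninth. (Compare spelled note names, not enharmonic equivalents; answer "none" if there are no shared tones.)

Db7(b13): Db F Ab Cb Bbb
Eb dominant ninth: Eb G Bb Db F
Common to both → Db, F.

Db – F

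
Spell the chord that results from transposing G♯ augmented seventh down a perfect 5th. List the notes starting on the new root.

C-sharp  E-sharp  G-double-sharp  B

G-sharp down a perfect 5th → C-sharp. New chord: C-sharp augmented seventh.
C-sharp — root
E-sharp — major 3rd
G-double-sharp — augmented 5th
B — minor 7th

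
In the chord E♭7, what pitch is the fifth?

Bb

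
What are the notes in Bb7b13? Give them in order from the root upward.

Bb7b13: dominant seventh flat thirteen on Bb.
Bb — root
D — major 3rd
F — perfect 5th
Ab — minor 7th
Gb — minor 13th

Bb – D – F – Ab – Gb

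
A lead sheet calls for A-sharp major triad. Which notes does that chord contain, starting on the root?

A-sharp, C-double-sharp, E-sharp

Root A-sharp, quality major triad:
A-sharp — root
C-double-sharp — major 3rd
E-sharp — perfect 5th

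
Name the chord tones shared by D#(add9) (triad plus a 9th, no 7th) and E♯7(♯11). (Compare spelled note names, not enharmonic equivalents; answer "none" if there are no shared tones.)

D♯, E♯

D#(add9) = D♯, F𝄪, A♯, E♯.
E♯7(♯11) = E♯, G𝄪, B♯, D♯, A𝄪.
Shared: D♯, E♯.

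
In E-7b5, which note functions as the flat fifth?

E-7b5 is built on E; its 5th is a diminished 5th above the root.
A fifth above E uses the letter B, and the diminished 5th above E is Bb.

Bb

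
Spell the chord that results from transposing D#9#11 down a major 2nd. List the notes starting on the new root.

C#  E#  G#  B  D#  F##

A major 2nd down from D# is C#, so the new chord is C# dominant ninth sharp eleven.
C# — root
E# — major 3rd
G# — perfect 5th
B — minor 7th
D# — major 9th
F## — augmented 11th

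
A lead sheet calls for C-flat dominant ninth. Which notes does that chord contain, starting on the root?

C-flat, E-flat, G-flat, B-double-flat, D-flat

C-flat dominant ninth is a dominant ninth built on C-flat.
Root: C-flat
Major 3rd (3rd): E-flat
Perfect 5th (5th): G-flat
Minor 7th (7th): B-double-flat
Major 9th (9th): D-flat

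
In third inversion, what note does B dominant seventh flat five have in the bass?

B dominant seventh flat five in root position is B–D#–F–A.
Third inversion places the seventh in the bass, which is A.

A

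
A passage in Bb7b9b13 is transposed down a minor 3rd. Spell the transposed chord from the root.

Bb down a minor 3rd → G. New chord: G dominant seventh flat nine flat thirteen.
- root: G
- major 3rd: B
- perfect 5th: D
- minor 7th: F
- minor 9th: Ab
- minor 13th: Eb

G – B – D – F – Ab – Eb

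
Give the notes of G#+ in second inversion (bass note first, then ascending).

In root position, G#+ is G#–B#–D##.
Second inversion puts the fifth (D##) in the bass.

D## G# B#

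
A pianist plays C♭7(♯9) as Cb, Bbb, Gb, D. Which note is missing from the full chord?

Eb

The full C♭7(♯9) chord is Cb, Eb, Gb, Bbb, D.
Comparing with the voicing, the major 3rd (3rd) — Eb — is absent.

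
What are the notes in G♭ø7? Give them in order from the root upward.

G♭ø7: half-diminished seventh on G♭.
- root: G♭
- minor 3rd: B𝄫
- diminished 5th: D𝄫
- minor 7th: F♭

G♭, B𝄫, D𝄫, F♭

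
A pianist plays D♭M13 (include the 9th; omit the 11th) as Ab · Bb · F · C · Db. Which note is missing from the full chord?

Eb

The full D♭M13 chord is Db, F, Ab, C, Eb, Bb.
Comparing with the voicing, the major 9th (9th) — Eb — is absent.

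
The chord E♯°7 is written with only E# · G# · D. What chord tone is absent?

The full E♯°7 chord is E#, G#, B, D.
Comparing with the voicing, the diminished 5th (5th) — B — is absent.

B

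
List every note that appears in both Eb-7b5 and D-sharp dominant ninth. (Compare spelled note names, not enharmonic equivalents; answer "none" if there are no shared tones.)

Eb-7b5: Eb Gb Bbb Db
D-sharp dominant ninth: D# F## A# C# E#
Common to both → none.

none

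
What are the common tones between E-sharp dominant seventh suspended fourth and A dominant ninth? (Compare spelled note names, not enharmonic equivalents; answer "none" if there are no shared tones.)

none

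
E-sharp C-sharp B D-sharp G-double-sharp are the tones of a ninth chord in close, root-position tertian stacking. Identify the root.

C-sharp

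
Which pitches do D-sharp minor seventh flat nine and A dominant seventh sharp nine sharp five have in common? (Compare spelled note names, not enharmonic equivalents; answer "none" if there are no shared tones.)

D-sharp minor seventh flat nine = D-sharp, F-sharp, A-sharp, C-sharp, E.
A dominant seventh sharp nine sharp five = A, C-sharp, E-sharp, G, B-sharp.
Shared: C-sharp.

C-sharp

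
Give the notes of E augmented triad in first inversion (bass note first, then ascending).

In root position, E augmented triad is E–G-sharp–B-sharp.
First inversion puts the third (G-sharp) in the bass.

G-sharp – B-sharp – E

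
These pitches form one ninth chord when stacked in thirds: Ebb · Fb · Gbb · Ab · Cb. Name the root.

Fb

Stacking in thirds gives Fb – Ab – Cb – Ebb – Gbb, so Fb is the root — Fb dominant seventh flat nine.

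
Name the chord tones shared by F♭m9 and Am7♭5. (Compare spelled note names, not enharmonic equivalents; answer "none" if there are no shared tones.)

F♭m9 = F♭, A𝄫, C♭, E𝄫, G♭.
Am7♭5 = A, C, E♭, G.
Shared: none.

none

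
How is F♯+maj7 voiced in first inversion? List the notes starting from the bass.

A# C## E# F#

In root position, F♯+maj7 is F#–A#–C##–E#.
First inversion puts the third (A#) in the bass.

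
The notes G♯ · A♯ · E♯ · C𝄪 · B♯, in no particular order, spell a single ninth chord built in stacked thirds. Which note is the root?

A♯

Stacking in thirds gives A♯ – C𝄪 – E♯ – G♯ – B♯, so A♯ is the root — A♯ dominant ninth.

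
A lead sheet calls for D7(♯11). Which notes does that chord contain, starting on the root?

D7(♯11): dominant seventh sharp eleven on D.
root → D
3rd (major 3rd) → F#
5th (perfect 5th) → A
7th (minor 7th) → C
11th (augmented 11th) → G#

D F# A C G#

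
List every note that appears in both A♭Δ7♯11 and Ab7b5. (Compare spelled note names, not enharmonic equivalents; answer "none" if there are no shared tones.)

Ab, C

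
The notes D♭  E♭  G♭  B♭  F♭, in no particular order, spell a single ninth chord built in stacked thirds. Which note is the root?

E♭

Arranged so that each adjacent pair is a third by letter name: E♭ – G♭ – B♭ – D♭ – F♭.
The bottom of that stack, E♭, is the root (this is E♭ minor seventh flat nine).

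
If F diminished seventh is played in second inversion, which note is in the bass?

F diminished seventh = F–Ab–Cb–Ebb. Second inversion → fifth in the bass = Cb.

Cb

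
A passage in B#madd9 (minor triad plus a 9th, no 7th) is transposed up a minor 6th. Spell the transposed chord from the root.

G# B D# A#

A minor 6th up from B# is G#, so the new chord is G# minor added-ninth.
G# — root
B — minor 3rd
D# — perfect 5th
A# — major 9th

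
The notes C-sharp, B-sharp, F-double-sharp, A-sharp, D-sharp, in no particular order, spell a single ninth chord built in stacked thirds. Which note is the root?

Stacking in thirds gives B-sharp – D-sharp – F-double-sharp – A-sharp – C-sharp, so B-sharp is the root — B-sharp minor seventh flat nine.

B-sharp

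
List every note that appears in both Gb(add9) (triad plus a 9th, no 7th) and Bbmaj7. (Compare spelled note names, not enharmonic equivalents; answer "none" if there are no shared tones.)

Gb(add9): Gb Bb Db Ab
Bbmaj7: Bb D F A
Common to both → Bb.

Bb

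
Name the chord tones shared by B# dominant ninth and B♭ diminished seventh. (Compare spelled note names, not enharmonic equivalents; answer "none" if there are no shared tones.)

B# dominant ninth = B-sharp, D-double-sharp, F-double-sharp, A-sharp, C-double-sharp.
B♭ diminished seventh = B-flat, D-flat, F-flat, A-double-flat.
Shared: none.

none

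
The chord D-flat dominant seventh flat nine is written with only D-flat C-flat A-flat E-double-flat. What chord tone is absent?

D-flat dominant seventh flat nine = D-flat, F, A-flat, C-flat, E-double-flat. The voicing lacks the 3rd (major 3rd), F.

F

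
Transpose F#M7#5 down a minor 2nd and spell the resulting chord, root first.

E# G## B## D##

Transposed root: F# → E# (minor 2nd down). So we spell E# augmented major seventh:
E# — root
G## — major 3rd
B## — augmented 5th
D## — major 7th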